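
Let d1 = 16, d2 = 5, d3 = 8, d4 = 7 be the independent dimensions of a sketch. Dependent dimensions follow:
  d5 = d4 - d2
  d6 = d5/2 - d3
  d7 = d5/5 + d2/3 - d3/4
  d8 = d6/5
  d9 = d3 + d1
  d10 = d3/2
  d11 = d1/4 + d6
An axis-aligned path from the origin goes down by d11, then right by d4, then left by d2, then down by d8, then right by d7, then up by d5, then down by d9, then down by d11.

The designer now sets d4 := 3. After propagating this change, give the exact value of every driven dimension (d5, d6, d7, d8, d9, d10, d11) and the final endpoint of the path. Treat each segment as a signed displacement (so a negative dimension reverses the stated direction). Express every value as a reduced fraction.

Apply edit: d4 := 3
  d5 = d4 - d2 = -2
  d6 = d5/2 - d3 = -9
  d7 = d5/5 + d2/3 - d3/4 = -11/15
  d8 = d6/5 = -9/5
  d9 = d3 + d1 = 24
  d10 = d3/2 = 4
  d11 = d1/4 + d6 = -5
Walk from origin (0, 0):
  seg 1: down by d11 = -5 → (0, 5)
  seg 2: right by d4 = 3 → (3, 5)
  seg 3: left by d2 = 5 → (-2, 5)
  seg 4: down by d8 = -9/5 → (-2, 34/5)
  seg 5: right by d7 = -11/15 → (-41/15, 34/5)
  seg 6: up by d5 = -2 → (-41/15, 24/5)
  seg 7: down by d9 = 24 → (-41/15, -96/5)
  seg 8: down by d11 = -5 → (-41/15, -71/5)

d5 = -2
d6 = -9
d7 = -11/15
d8 = -9/5
d9 = 24
d10 = 4
d11 = -5
endpoint = (-41/15, -71/5)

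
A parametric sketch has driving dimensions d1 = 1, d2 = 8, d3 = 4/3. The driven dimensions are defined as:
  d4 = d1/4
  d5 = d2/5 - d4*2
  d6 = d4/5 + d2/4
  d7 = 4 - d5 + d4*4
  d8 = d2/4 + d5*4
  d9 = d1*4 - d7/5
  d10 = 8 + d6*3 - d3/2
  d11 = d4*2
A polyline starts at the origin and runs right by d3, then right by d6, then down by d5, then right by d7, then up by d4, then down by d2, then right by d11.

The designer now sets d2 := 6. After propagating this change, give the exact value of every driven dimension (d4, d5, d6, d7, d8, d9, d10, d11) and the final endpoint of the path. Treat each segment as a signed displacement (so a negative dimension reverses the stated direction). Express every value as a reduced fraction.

Apply edit: d2 := 6
  d4 = d1/4 = 1/4
  d5 = d2/5 - d4*2 = 7/10
  d6 = d4/5 + d2/4 = 31/20
  d7 = 4 - d5 + d4*4 = 43/10
  d8 = d2/4 + d5*4 = 43/10
  d9 = d1*4 - d7/5 = 157/50
  d10 = 8 + d6*3 - d3/2 = 719/60
  d11 = d4*2 = 1/2
Walk from origin (0, 0):
  seg 1: right by d3 = 4/3 → (4/3, 0)
  seg 2: right by d6 = 31/20 → (173/60, 0)
  seg 3: down by d5 = 7/10 → (173/60, -7/10)
  seg 4: right by d7 = 43/10 → (431/60, -7/10)
  seg 5: up by d4 = 1/4 → (431/60, -9/20)
  seg 6: down by d2 = 6 → (431/60, -129/20)
  seg 7: right by d11 = 1/2 → (461/60, -129/20)

d4 = 1/4
d5 = 7/10
d6 = 31/20
d7 = 43/10
d8 = 43/10
d9 = 157/50
d10 = 719/60
d11 = 1/2
endpoint = (461/60, -129/20)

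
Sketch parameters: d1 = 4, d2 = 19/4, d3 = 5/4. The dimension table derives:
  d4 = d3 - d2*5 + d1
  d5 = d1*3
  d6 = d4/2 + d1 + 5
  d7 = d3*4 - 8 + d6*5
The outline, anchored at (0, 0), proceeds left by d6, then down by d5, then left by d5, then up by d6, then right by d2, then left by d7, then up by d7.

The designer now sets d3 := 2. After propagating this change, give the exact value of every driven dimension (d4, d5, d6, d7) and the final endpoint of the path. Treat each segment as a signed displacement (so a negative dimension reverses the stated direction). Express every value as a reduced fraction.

Apply edit: d3 := 2
  d4 = d3 - d2*5 + d1 = -71/4
  d5 = d1*3 = 12
  d6 = d4/2 + d1 + 5 = 1/8
  d7 = d3*4 - 8 + d6*5 = 5/8
Walk from origin (0, 0):
  seg 1: left by d6 = 1/8 → (-1/8, 0)
  seg 2: down by d5 = 12 → (-1/8, -12)
  seg 3: left by d5 = 12 → (-97/8, -12)
  seg 4: up by d6 = 1/8 → (-97/8, -95/8)
  seg 5: right by d2 = 19/4 → (-59/8, -95/8)
  seg 6: left by d7 = 5/8 → (-8, -95/8)
  seg 7: up by d7 = 5/8 → (-8, -45/4)

d4 = -71/4
d5 = 12
d6 = 1/8
d7 = 5/8
endpoint = (-8, -45/4)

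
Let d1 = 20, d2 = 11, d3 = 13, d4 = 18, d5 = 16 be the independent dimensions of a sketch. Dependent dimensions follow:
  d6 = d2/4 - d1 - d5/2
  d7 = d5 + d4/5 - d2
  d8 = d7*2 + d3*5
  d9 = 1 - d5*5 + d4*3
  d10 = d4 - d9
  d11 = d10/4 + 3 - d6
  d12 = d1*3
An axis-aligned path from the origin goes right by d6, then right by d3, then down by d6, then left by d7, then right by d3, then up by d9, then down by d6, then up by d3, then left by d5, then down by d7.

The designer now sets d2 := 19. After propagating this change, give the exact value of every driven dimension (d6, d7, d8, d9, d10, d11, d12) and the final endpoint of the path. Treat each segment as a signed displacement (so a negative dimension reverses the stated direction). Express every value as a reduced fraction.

d6 = -93/4
d7 = 3/5
d8 = 331/5
d9 = -25
d10 = 43
d11 = 37
d12 = 60
endpoint = (-277/20, 339/10)

Apply edit: d2 := 19
  d6 = d2/4 - d1 - d5/2 = -93/4
  d7 = d5 + d4/5 - d2 = 3/5
  d8 = d7*2 + d3*5 = 331/5
  d9 = 1 - d5*5 + d4*3 = -25
  d10 = d4 - d9 = 43
  d11 = d10/4 + 3 - d6 = 37
  d12 = d1*3 = 60
Walk from origin (0, 0):
  seg 1: right by d6 = -93/4 → (-93/4, 0)
  seg 2: right by d3 = 13 → (-41/4, 0)
  seg 3: down by d6 = -93/4 → (-41/4, 93/4)
  seg 4: left by d7 = 3/5 → (-217/20, 93/4)
  seg 5: right by d3 = 13 → (43/20, 93/4)
  seg 6: up by d9 = -25 → (43/20, -7/4)
  seg 7: down by d6 = -93/4 → (43/20, 43/2)
  seg 8: up by d3 = 13 → (43/20, 69/2)
  seg 9: left by d5 = 16 → (-277/20, 69/2)
  seg 10: down by d7 = 3/5 → (-277/20, 339/10)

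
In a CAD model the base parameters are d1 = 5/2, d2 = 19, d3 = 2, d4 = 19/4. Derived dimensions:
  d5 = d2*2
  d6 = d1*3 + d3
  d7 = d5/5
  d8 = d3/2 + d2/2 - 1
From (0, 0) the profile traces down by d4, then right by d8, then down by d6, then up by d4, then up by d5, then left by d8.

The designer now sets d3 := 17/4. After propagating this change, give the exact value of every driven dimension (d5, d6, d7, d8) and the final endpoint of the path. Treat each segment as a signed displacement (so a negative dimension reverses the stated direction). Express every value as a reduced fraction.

d5 = 38
d6 = 47/4
d7 = 38/5
d8 = 85/8
endpoint = (0, 105/4)

Apply edit: d3 := 17/4
  d5 = d2*2 = 38
  d6 = d1*3 + d3 = 47/4
  d7 = d5/5 = 38/5
  d8 = d3/2 + d2/2 - 1 = 85/8
Walk from origin (0, 0):
  seg 1: down by d4 = 19/4 → (0, -19/4)
  seg 2: right by d8 = 85/8 → (85/8, -19/4)
  seg 3: down by d6 = 47/4 → (85/8, -33/2)
  seg 4: up by d4 = 19/4 → (85/8, -47/4)
  seg 5: up by d5 = 38 → (85/8, 105/4)
  seg 6: left by d8 = 85/8 → (0, 105/4)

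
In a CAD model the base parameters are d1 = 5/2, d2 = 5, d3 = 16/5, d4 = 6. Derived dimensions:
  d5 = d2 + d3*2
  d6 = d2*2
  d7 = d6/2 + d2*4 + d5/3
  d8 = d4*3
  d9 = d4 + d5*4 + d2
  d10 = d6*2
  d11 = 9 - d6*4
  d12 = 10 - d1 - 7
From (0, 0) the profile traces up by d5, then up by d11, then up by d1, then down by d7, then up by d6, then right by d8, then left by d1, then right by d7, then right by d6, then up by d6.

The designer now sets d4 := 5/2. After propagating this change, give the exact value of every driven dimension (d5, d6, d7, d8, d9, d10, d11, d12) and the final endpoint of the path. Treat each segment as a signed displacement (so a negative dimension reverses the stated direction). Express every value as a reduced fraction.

d5 = 57/5
d6 = 10
d7 = 144/5
d8 = 15/2
d9 = 531/10
d10 = 20
d11 = -31
d12 = 1/2
endpoint = (219/5, -259/10)

Apply edit: d4 := 5/2
  d5 = d2 + d3*2 = 57/5
  d6 = d2*2 = 10
  d7 = d6/2 + d2*4 + d5/3 = 144/5
  d8 = d4*3 = 15/2
  d9 = d4 + d5*4 + d2 = 531/10
  d10 = d6*2 = 20
  d11 = 9 - d6*4 = -31
  d12 = 10 - d1 - 7 = 1/2
Walk from origin (0, 0):
  seg 1: up by d5 = 57/5 → (0, 57/5)
  seg 2: up by d11 = -31 → (0, -98/5)
  seg 3: up by d1 = 5/2 → (0, -171/10)
  seg 4: down by d7 = 144/5 → (0, -459/10)
  seg 5: up by d6 = 10 → (0, -359/10)
  seg 6: right by d8 = 15/2 → (15/2, -359/10)
  seg 7: left by d1 = 5/2 → (5, -359/10)
  seg 8: right by d7 = 144/5 → (169/5, -359/10)
  seg 9: right by d6 = 10 → (219/5, -359/10)
  seg 10: up by d6 = 10 → (219/5, -259/10)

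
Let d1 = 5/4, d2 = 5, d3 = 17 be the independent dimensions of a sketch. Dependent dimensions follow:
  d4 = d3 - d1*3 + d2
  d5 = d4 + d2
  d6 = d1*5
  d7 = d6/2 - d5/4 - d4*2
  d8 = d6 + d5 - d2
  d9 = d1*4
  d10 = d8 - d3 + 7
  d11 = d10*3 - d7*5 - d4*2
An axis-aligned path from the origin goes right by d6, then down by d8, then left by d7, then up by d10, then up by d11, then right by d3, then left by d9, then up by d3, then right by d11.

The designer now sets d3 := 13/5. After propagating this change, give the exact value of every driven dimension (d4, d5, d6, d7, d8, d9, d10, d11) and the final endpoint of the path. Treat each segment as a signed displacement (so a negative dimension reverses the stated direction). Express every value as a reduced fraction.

Apply edit: d3 := 13/5
  d4 = d3 - d1*3 + d2 = 77/20
  d5 = d4 + d2 = 177/20
  d6 = d1*5 = 25/4
  d7 = d6/2 - d5/4 - d4*2 = -543/80
  d8 = d6 + d5 - d2 = 101/10
  d9 = d1*4 = 5
  d10 = d8 - d3 + 7 = 29/2
  d11 = d10*3 - d7*5 - d4*2 = 5579/80
Walk from origin (0, 0):
  seg 1: right by d6 = 25/4 → (25/4, 0)
  seg 2: down by d8 = 101/10 → (25/4, -101/10)
  seg 3: left by d7 = -543/80 → (1043/80, -101/10)
  seg 4: up by d10 = 29/2 → (1043/80, 22/5)
  seg 5: up by d11 = 5579/80 → (1043/80, 5931/80)
  seg 6: right by d3 = 13/5 → (1251/80, 5931/80)
  seg 7: left by d9 = 5 → (851/80, 5931/80)
  seg 8: up by d3 = 13/5 → (851/80, 6139/80)
  seg 9: right by d11 = 5579/80 → (643/8, 6139/80)

d4 = 77/20
d5 = 177/20
d6 = 25/4
d7 = -543/80
d8 = 101/10
d9 = 5
d10 = 29/2
d11 = 5579/80
endpoint = (643/8, 6139/80)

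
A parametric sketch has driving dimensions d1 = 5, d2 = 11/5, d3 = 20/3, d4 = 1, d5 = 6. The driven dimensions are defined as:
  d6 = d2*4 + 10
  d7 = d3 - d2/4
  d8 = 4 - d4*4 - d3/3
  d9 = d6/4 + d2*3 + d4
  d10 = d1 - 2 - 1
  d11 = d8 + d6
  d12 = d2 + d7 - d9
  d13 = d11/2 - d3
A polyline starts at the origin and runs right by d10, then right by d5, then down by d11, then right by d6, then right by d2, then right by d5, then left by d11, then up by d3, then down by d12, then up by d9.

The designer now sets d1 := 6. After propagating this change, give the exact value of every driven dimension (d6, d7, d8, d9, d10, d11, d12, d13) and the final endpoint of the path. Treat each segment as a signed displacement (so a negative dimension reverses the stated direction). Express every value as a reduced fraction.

Apply edit: d1 := 6
  d6 = d2*4 + 10 = 94/5
  d7 = d3 - d2/4 = 367/60
  d8 = 4 - d4*4 - d3/3 = -20/9
  d9 = d6/4 + d2*3 + d4 = 123/10
  d10 = d1 - 2 - 1 = 3
  d11 = d8 + d6 = 746/45
  d12 = d2 + d7 - d9 = -239/60
  d13 = d11/2 - d3 = 73/45
Walk from origin (0, 0):
  seg 1: right by d10 = 3 → (3, 0)
  seg 2: right by d5 = 6 → (9, 0)
  seg 3: down by d11 = 746/45 → (9, -746/45)
  seg 4: right by d6 = 94/5 → (139/5, -746/45)
  seg 5: right by d2 = 11/5 → (30, -746/45)
  seg 6: right by d5 = 6 → (36, -746/45)
  seg 7: left by d11 = 746/45 → (874/45, -746/45)
  seg 8: up by d3 = 20/3 → (874/45, -446/45)
  seg 9: down by d12 = -239/60 → (874/45, -1067/180)
  seg 10: up by d9 = 123/10 → (874/45, 1147/180)

d6 = 94/5
d7 = 367/60
d8 = -20/9
d9 = 123/10
d10 = 3
d11 = 746/45
d12 = -239/60
d13 = 73/45
endpoint = (874/45, 1147/180)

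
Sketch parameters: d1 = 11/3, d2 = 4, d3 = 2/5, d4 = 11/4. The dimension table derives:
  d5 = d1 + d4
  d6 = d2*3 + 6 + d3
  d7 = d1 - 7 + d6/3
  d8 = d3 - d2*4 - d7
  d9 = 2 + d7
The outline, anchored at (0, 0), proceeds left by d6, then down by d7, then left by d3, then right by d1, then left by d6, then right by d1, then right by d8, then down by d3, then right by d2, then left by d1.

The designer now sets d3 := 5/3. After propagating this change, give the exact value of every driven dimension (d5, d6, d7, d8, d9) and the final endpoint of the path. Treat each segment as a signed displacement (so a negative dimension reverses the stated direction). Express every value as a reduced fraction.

Apply edit: d3 := 5/3
  d5 = d1 + d4 = 77/12
  d6 = d2*3 + 6 + d3 = 59/3
  d7 = d1 - 7 + d6/3 = 29/9
  d8 = d3 - d2*4 - d7 = -158/9
  d9 = 2 + d7 = 47/9
Walk from origin (0, 0):
  seg 1: left by d6 = 59/3 → (-59/3, 0)
  seg 2: down by d7 = 29/9 → (-59/3, -29/9)
  seg 3: left by d3 = 5/3 → (-64/3, -29/9)
  seg 4: right by d1 = 11/3 → (-53/3, -29/9)
  seg 5: left by d6 = 59/3 → (-112/3, -29/9)
  seg 6: right by d1 = 11/3 → (-101/3, -29/9)
  seg 7: right by d8 = -158/9 → (-461/9, -29/9)
  seg 8: down by d3 = 5/3 → (-461/9, -44/9)
  seg 9: right by d2 = 4 → (-425/9, -44/9)
  seg 10: left by d1 = 11/3 → (-458/9, -44/9)

d5 = 77/12
d6 = 59/3
d7 = 29/9
d8 = -158/9
d9 = 47/9
endpoint = (-458/9, -44/9)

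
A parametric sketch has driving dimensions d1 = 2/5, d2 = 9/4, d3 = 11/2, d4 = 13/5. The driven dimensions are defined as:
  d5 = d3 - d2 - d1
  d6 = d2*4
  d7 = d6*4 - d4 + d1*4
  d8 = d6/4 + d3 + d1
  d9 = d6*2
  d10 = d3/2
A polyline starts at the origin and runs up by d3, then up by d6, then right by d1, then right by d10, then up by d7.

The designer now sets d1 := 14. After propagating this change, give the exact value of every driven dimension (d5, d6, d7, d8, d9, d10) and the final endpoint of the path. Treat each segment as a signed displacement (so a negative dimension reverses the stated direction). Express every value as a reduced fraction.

Apply edit: d1 := 14
  d5 = d3 - d2 - d1 = -43/4
  d6 = d2*4 = 9
  d7 = d6*4 - d4 + d1*4 = 447/5
  d8 = d6/4 + d3 + d1 = 87/4
  d9 = d6*2 = 18
  d10 = d3/2 = 11/4
Walk from origin (0, 0):
  seg 1: up by d3 = 11/2 → (0, 11/2)
  seg 2: up by d6 = 9 → (0, 29/2)
  seg 3: right by d1 = 14 → (14, 29/2)
  seg 4: right by d10 = 11/4 → (67/4, 29/2)
  seg 5: up by d7 = 447/5 → (67/4, 1039/10)

d5 = -43/4
d6 = 9
d7 = 447/5
d8 = 87/4
d9 = 18
d10 = 11/4
endpoint = (67/4, 1039/10)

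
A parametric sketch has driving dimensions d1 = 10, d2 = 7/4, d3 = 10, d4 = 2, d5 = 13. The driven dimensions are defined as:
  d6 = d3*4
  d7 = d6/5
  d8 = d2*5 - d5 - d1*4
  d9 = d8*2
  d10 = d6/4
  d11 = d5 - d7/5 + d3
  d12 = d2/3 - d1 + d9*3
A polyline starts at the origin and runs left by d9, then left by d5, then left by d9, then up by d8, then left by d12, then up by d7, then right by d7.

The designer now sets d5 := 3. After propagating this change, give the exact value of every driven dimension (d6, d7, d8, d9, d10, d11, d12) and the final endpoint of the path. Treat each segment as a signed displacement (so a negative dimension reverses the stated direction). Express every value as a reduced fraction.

Apply edit: d5 := 3
  d6 = d3*4 = 40
  d7 = d6/5 = 8
  d8 = d2*5 - d5 - d1*4 = -137/4
  d9 = d8*2 = -137/2
  d10 = d6/4 = 10
  d11 = d5 - d7/5 + d3 = 57/5
  d12 = d2/3 - d1 + d9*3 = -2579/12
Walk from origin (0, 0):
  seg 1: left by d9 = -137/2 → (137/2, 0)
  seg 2: left by d5 = 3 → (131/2, 0)
  seg 3: left by d9 = -137/2 → (134, 0)
  seg 4: up by d8 = -137/4 → (134, -137/4)
  seg 5: left by d12 = -2579/12 → (4187/12, -137/4)
  seg 6: up by d7 = 8 → (4187/12, -105/4)
  seg 7: right by d7 = 8 → (4283/12, -105/4)

d6 = 40
d7 = 8
d8 = -137/4
d9 = -137/2
d10 = 10
d11 = 57/5
d12 = -2579/12
endpoint = (4283/12, -105/4)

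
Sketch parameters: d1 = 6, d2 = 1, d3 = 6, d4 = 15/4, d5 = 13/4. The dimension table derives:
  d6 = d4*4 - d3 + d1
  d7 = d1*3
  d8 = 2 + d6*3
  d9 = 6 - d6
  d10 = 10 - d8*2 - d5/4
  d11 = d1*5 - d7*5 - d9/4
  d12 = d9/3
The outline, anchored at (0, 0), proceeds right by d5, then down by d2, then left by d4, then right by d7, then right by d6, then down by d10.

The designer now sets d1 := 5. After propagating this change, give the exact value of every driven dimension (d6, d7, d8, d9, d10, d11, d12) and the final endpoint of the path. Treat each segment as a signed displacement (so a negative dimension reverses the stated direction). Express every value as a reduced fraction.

Apply edit: d1 := 5
  d6 = d4*4 - d3 + d1 = 14
  d7 = d1*3 = 15
  d8 = 2 + d6*3 = 44
  d9 = 6 - d6 = -8
  d10 = 10 - d8*2 - d5/4 = -1261/16
  d11 = d1*5 - d7*5 - d9/4 = -48
  d12 = d9/3 = -8/3
Walk from origin (0, 0):
  seg 1: right by d5 = 13/4 → (13/4, 0)
  seg 2: down by d2 = 1 → (13/4, -1)
  seg 3: left by d4 = 15/4 → (-1/2, -1)
  seg 4: right by d7 = 15 → (29/2, -1)
  seg 5: right by d6 = 14 → (57/2, -1)
  seg 6: down by d10 = -1261/16 → (57/2, 1245/16)

d6 = 14
d7 = 15
d8 = 44
d9 = -8
d10 = -1261/16
d11 = -48
d12 = -8/3
endpoint = (57/2, 1245/16)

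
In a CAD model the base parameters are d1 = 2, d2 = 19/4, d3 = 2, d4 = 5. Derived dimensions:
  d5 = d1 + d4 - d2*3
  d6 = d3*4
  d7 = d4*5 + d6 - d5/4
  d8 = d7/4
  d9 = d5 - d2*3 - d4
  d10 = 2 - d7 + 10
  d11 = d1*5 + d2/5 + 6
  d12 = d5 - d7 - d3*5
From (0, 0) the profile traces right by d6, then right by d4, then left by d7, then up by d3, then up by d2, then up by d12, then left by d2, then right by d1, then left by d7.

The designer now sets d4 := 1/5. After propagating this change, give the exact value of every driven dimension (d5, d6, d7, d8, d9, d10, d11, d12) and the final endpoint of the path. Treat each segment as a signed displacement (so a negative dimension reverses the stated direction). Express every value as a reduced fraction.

Apply edit: d4 := 1/5
  d5 = d1 + d4 - d2*3 = -241/20
  d6 = d3*4 = 8
  d7 = d4*5 + d6 - d5/4 = 961/80
  d8 = d7/4 = 961/320
  d9 = d5 - d2*3 - d4 = -53/2
  d10 = 2 - d7 + 10 = -1/80
  d11 = d1*5 + d2/5 + 6 = 339/20
  d12 = d5 - d7 - d3*5 = -545/16
Walk from origin (0, 0):
  seg 1: right by d6 = 8 → (8, 0)
  seg 2: right by d4 = 1/5 → (41/5, 0)
  seg 3: left by d7 = 961/80 → (-61/16, 0)
  seg 4: up by d3 = 2 → (-61/16, 2)
  seg 5: up by d2 = 19/4 → (-61/16, 27/4)
  seg 6: up by d12 = -545/16 → (-61/16, -437/16)
  seg 7: left by d2 = 19/4 → (-137/16, -437/16)
  seg 8: right by d1 = 2 → (-105/16, -437/16)
  seg 9: left by d7 = 961/80 → (-743/40, -437/16)

d5 = -241/20
d6 = 8
d7 = 961/80
d8 = 961/320
d9 = -53/2
d10 = -1/80
d11 = 339/20
d12 = -545/16
endpoint = (-743/40, -437/16)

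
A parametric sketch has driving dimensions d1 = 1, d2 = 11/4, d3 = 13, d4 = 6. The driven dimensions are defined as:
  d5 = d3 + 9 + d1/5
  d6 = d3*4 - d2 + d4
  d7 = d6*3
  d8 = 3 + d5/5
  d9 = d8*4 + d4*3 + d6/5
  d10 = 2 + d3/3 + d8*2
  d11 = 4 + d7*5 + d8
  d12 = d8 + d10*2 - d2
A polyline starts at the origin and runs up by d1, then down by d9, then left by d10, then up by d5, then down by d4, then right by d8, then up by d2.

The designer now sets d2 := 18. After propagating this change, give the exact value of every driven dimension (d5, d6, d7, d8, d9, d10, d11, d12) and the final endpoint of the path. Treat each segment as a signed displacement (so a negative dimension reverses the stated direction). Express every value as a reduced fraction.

Apply edit: d2 := 18
  d5 = d3 + 9 + d1/5 = 111/5
  d6 = d3*4 - d2 + d4 = 40
  d7 = d6*3 = 120
  d8 = 3 + d5/5 = 186/25
  d9 = d8*4 + d4*3 + d6/5 = 1394/25
  d10 = 2 + d3/3 + d8*2 = 1591/75
  d11 = 4 + d7*5 + d8 = 15286/25
  d12 = d8 + d10*2 - d2 = 478/15
Walk from origin (0, 0):
  seg 1: up by d1 = 1 → (0, 1)
  seg 2: down by d9 = 1394/25 → (0, -1369/25)
  seg 3: left by d10 = 1591/75 → (-1591/75, -1369/25)
  seg 4: up by d5 = 111/5 → (-1591/75, -814/25)
  seg 5: down by d4 = 6 → (-1591/75, -964/25)
  seg 6: right by d8 = 186/25 → (-1033/75, -964/25)
  seg 7: up by d2 = 18 → (-1033/75, -514/25)

d5 = 111/5
d6 = 40
d7 = 120
d8 = 186/25
d9 = 1394/25
d10 = 1591/75
d11 = 15286/25
d12 = 478/15
endpoint = (-1033/75, -514/25)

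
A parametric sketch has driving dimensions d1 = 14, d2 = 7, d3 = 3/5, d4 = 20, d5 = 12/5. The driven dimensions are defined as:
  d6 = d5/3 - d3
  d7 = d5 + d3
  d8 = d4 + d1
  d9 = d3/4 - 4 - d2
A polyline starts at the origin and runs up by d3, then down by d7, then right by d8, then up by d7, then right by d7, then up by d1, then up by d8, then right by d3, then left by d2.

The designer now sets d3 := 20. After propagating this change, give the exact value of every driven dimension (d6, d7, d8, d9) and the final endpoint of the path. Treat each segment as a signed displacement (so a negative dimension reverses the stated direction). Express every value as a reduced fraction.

d6 = -96/5
d7 = 112/5
d8 = 34
d9 = -6
endpoint = (347/5, 68)

Apply edit: d3 := 20
  d6 = d5/3 - d3 = -96/5
  d7 = d5 + d3 = 112/5
  d8 = d4 + d1 = 34
  d9 = d3/4 - 4 - d2 = -6
Walk from origin (0, 0):
  seg 1: up by d3 = 20 → (0, 20)
  seg 2: down by d7 = 112/5 → (0, -12/5)
  seg 3: right by d8 = 34 → (34, -12/5)
  seg 4: up by d7 = 112/5 → (34, 20)
  seg 5: right by d7 = 112/5 → (282/5, 20)
  seg 6: up by d1 = 14 → (282/5, 34)
  seg 7: up by d8 = 34 → (282/5, 68)
  seg 8: right by d3 = 20 → (382/5, 68)
  seg 9: left by d2 = 7 → (347/5, 68)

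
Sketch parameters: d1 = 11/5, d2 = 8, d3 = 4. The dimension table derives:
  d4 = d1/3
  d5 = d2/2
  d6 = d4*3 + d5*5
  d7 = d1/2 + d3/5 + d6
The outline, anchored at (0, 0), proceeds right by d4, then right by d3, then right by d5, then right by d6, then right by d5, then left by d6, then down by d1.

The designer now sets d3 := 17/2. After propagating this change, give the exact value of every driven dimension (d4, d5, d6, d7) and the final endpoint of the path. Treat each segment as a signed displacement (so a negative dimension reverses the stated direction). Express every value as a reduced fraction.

d4 = 11/15
d5 = 4
d6 = 111/5
d7 = 25
endpoint = (517/30, -11/5)

Apply edit: d3 := 17/2
  d4 = d1/3 = 11/15
  d5 = d2/2 = 4
  d6 = d4*3 + d5*5 = 111/5
  d7 = d1/2 + d3/5 + d6 = 25
Walk from origin (0, 0):
  seg 1: right by d4 = 11/15 → (11/15, 0)
  seg 2: right by d3 = 17/2 → (277/30, 0)
  seg 3: right by d5 = 4 → (397/30, 0)
  seg 4: right by d6 = 111/5 → (1063/30, 0)
  seg 5: right by d5 = 4 → (1183/30, 0)
  seg 6: left by d6 = 111/5 → (517/30, 0)
  seg 7: down by d1 = 11/5 → (517/30, -11/5)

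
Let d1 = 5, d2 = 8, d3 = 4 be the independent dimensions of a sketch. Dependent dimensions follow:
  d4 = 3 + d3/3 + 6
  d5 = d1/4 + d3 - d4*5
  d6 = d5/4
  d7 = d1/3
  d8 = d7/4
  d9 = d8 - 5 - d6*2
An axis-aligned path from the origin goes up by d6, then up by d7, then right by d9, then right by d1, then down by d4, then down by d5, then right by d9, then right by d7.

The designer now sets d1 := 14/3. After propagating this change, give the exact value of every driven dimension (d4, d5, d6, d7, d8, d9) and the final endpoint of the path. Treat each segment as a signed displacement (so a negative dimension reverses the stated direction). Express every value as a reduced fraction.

Apply edit: d1 := 14/3
  d4 = 3 + d3/3 + 6 = 31/3
  d5 = d1/4 + d3 - d4*5 = -93/2
  d6 = d5/4 = -93/8
  d7 = d1/3 = 14/9
  d8 = d7/4 = 7/18
  d9 = d8 - 5 - d6*2 = 671/36
Walk from origin (0, 0):
  seg 1: up by d6 = -93/8 → (0, -93/8)
  seg 2: up by d7 = 14/9 → (0, -725/72)
  seg 3: right by d9 = 671/36 → (671/36, -725/72)
  seg 4: right by d1 = 14/3 → (839/36, -725/72)
  seg 5: down by d4 = 31/3 → (839/36, -1469/72)
  seg 6: down by d5 = -93/2 → (839/36, 1879/72)
  seg 7: right by d9 = 671/36 → (755/18, 1879/72)
  seg 8: right by d7 = 14/9 → (87/2, 1879/72)

d4 = 31/3
d5 = -93/2
d6 = -93/8
d7 = 14/9
d8 = 7/18
d9 = 671/36
endpoint = (87/2, 1879/72)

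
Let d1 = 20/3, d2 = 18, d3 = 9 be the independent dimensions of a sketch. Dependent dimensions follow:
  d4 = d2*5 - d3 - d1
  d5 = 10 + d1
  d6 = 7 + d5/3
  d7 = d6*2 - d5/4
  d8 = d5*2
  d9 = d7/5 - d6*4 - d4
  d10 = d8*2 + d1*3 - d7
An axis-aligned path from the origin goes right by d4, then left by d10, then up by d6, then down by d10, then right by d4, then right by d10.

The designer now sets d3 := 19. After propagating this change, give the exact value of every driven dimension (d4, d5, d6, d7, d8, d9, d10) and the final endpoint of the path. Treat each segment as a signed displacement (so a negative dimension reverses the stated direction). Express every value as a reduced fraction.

Apply edit: d3 := 19
  d4 = d2*5 - d3 - d1 = 193/3
  d5 = 10 + d1 = 50/3
  d6 = 7 + d5/3 = 113/9
  d7 = d6*2 - d5/4 = 377/18
  d8 = d5*2 = 100/3
  d9 = d7/5 - d6*4 - d4 = -3311/30
  d10 = d8*2 + d1*3 - d7 = 1183/18
Walk from origin (0, 0):
  seg 1: right by d4 = 193/3 → (193/3, 0)
  seg 2: left by d10 = 1183/18 → (-25/18, 0)
  seg 3: up by d6 = 113/9 → (-25/18, 113/9)
  seg 4: down by d10 = 1183/18 → (-25/18, -319/6)
  seg 5: right by d4 = 193/3 → (1133/18, -319/6)
  seg 6: right by d10 = 1183/18 → (386/3, -319/6)

d4 = 193/3
d5 = 50/3
d6 = 113/9
d7 = 377/18
d8 = 100/3
d9 = -3311/30
d10 = 1183/18
endpoint = (386/3, -319/6)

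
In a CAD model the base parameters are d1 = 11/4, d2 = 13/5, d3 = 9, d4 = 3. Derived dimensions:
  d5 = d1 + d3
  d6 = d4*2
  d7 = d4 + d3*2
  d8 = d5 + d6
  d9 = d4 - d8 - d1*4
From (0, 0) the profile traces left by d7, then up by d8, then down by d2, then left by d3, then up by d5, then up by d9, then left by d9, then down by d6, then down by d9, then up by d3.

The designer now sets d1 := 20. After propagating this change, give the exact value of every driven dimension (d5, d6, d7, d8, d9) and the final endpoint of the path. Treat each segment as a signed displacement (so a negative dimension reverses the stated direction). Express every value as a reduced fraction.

d5 = 29
d6 = 6
d7 = 21
d8 = 35
d9 = -112
endpoint = (82, 322/5)

Apply edit: d1 := 20
  d5 = d1 + d3 = 29
  d6 = d4*2 = 6
  d7 = d4 + d3*2 = 21
  d8 = d5 + d6 = 35
  d9 = d4 - d8 - d1*4 = -112
Walk from origin (0, 0):
  seg 1: left by d7 = 21 → (-21, 0)
  seg 2: up by d8 = 35 → (-21, 35)
  seg 3: down by d2 = 13/5 → (-21, 162/5)
  seg 4: left by d3 = 9 → (-30, 162/5)
  seg 5: up by d5 = 29 → (-30, 307/5)
  seg 6: up by d9 = -112 → (-30, -253/5)
  seg 7: left by d9 = -112 → (82, -253/5)
  seg 8: down by d6 = 6 → (82, -283/5)
  seg 9: down by d9 = -112 → (82, 277/5)
  seg 10: up by d3 = 9 → (82, 322/5)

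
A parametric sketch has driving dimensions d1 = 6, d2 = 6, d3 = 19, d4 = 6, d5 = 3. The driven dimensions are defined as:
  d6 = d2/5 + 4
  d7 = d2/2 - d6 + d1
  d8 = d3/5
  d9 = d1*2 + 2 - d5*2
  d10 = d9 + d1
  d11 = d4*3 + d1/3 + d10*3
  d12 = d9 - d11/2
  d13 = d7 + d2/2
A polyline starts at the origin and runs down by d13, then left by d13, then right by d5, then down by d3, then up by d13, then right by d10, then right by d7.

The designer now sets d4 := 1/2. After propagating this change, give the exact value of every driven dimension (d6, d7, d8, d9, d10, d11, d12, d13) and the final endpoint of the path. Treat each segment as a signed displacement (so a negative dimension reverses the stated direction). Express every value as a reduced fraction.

Apply edit: d4 := 1/2
  d6 = d2/5 + 4 = 26/5
  d7 = d2/2 - d6 + d1 = 19/5
  d8 = d3/5 = 19/5
  d9 = d1*2 + 2 - d5*2 = 8
  d10 = d9 + d1 = 14
  d11 = d4*3 + d1/3 + d10*3 = 91/2
  d12 = d9 - d11/2 = -59/4
  d13 = d7 + d2/2 = 34/5
Walk from origin (0, 0):
  seg 1: down by d13 = 34/5 → (0, -34/5)
  seg 2: left by d13 = 34/5 → (-34/5, -34/5)
  seg 3: right by d5 = 3 → (-19/5, -34/5)
  seg 4: down by d3 = 19 → (-19/5, -129/5)
  seg 5: up by d13 = 34/5 → (-19/5, -19)
  seg 6: right by d10 = 14 → (51/5, -19)
  seg 7: right by d7 = 19/5 → (14, -19)

d6 = 26/5
d7 = 19/5
d8 = 19/5
d9 = 8
d10 = 14
d11 = 91/2
d12 = -59/4
d13 = 34/5
endpoint = (14, -19)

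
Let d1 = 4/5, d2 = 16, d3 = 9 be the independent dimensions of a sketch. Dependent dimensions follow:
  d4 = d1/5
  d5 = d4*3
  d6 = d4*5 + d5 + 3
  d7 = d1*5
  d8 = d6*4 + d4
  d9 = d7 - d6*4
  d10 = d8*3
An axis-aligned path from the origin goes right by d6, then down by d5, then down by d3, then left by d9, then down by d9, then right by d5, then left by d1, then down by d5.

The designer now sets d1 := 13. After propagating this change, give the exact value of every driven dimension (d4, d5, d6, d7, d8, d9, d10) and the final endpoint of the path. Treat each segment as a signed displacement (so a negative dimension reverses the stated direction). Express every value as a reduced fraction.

Apply edit: d1 := 13
  d4 = d1/5 = 13/5
  d5 = d4*3 = 39/5
  d6 = d4*5 + d5 + 3 = 119/5
  d7 = d1*5 = 65
  d8 = d6*4 + d4 = 489/5
  d9 = d7 - d6*4 = -151/5
  d10 = d8*3 = 1467/5
Walk from origin (0, 0):
  seg 1: right by d6 = 119/5 → (119/5, 0)
  seg 2: down by d5 = 39/5 → (119/5, -39/5)
  seg 3: down by d3 = 9 → (119/5, -84/5)
  seg 4: left by d9 = -151/5 → (54, -84/5)
  seg 5: down by d9 = -151/5 → (54, 67/5)
  seg 6: right by d5 = 39/5 → (309/5, 67/5)
  seg 7: left by d1 = 13 → (244/5, 67/5)
  seg 8: down by d5 = 39/5 → (244/5, 28/5)

d4 = 13/5
d5 = 39/5
d6 = 119/5
d7 = 65
d8 = 489/5
d9 = -151/5
d10 = 1467/5
endpoint = (244/5, 28/5)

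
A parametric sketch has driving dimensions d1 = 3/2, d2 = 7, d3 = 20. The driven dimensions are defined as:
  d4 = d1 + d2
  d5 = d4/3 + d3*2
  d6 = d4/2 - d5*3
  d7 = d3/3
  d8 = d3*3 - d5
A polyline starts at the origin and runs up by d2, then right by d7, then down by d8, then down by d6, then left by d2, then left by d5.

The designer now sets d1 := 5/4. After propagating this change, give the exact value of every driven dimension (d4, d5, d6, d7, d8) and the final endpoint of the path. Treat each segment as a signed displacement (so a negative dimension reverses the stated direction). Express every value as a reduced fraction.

d4 = 33/4
d5 = 171/4
d6 = -993/8
d7 = 20/3
d8 = 69/4
endpoint = (-517/12, 911/8)

Apply edit: d1 := 5/4
  d4 = d1 + d2 = 33/4
  d5 = d4/3 + d3*2 = 171/4
  d6 = d4/2 - d5*3 = -993/8
  d7 = d3/3 = 20/3
  d8 = d3*3 - d5 = 69/4
Walk from origin (0, 0):
  seg 1: up by d2 = 7 → (0, 7)
  seg 2: right by d7 = 20/3 → (20/3, 7)
  seg 3: down by d8 = 69/4 → (20/3, -41/4)
  seg 4: down by d6 = -993/8 → (20/3, 911/8)
  seg 5: left by d2 = 7 → (-1/3, 911/8)
  seg 6: left by d5 = 171/4 → (-517/12, 911/8)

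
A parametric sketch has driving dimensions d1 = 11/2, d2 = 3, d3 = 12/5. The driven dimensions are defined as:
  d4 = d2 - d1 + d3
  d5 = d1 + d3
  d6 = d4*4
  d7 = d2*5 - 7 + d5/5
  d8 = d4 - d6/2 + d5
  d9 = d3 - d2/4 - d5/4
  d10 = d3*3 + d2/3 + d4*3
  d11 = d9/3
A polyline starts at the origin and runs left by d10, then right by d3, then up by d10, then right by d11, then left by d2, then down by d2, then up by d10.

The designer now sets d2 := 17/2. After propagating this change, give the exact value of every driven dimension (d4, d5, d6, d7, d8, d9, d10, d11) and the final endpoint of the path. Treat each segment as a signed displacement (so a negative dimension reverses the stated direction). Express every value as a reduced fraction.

Apply edit: d2 := 17/2
  d4 = d2 - d1 + d3 = 27/5
  d5 = d1 + d3 = 79/10
  d6 = d4*4 = 108/5
  d7 = d2*5 - 7 + d5/5 = 927/25
  d8 = d4 - d6/2 + d5 = 5/2
  d9 = d3 - d2/4 - d5/4 = -17/10
  d10 = d3*3 + d2/3 + d4*3 = 787/30
  d11 = d9/3 = -17/30
Walk from origin (0, 0):
  seg 1: left by d10 = 787/30 → (-787/30, 0)
  seg 2: right by d3 = 12/5 → (-143/6, 0)
  seg 3: up by d10 = 787/30 → (-143/6, 787/30)
  seg 4: right by d11 = -17/30 → (-122/5, 787/30)
  seg 5: left by d2 = 17/2 → (-329/10, 787/30)
  seg 6: down by d2 = 17/2 → (-329/10, 266/15)
  seg 7: up by d10 = 787/30 → (-329/10, 1319/30)

d4 = 27/5
d5 = 79/10
d6 = 108/5
d7 = 927/25
d8 = 5/2
d9 = -17/10
d10 = 787/30
d11 = -17/30
endpoint = (-329/10, 1319/30)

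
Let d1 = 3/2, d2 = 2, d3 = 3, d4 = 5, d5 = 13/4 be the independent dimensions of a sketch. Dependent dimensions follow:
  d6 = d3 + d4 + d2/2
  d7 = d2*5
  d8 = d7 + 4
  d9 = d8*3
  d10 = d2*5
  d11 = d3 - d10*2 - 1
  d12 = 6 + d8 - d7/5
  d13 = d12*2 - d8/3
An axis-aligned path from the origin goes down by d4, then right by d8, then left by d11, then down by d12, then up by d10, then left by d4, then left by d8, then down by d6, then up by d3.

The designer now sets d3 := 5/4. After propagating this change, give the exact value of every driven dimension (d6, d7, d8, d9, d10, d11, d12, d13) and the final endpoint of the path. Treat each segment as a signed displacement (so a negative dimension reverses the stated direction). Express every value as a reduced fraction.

Apply edit: d3 := 5/4
  d6 = d3 + d4 + d2/2 = 29/4
  d7 = d2*5 = 10
  d8 = d7 + 4 = 14
  d9 = d8*3 = 42
  d10 = d2*5 = 10
  d11 = d3 - d10*2 - 1 = -79/4
  d12 = 6 + d8 - d7/5 = 18
  d13 = d12*2 - d8/3 = 94/3
Walk from origin (0, 0):
  seg 1: down by d4 = 5 → (0, -5)
  seg 2: right by d8 = 14 → (14, -5)
  seg 3: left by d11 = -79/4 → (135/4, -5)
  seg 4: down by d12 = 18 → (135/4, -23)
  seg 5: up by d10 = 10 → (135/4, -13)
  seg 6: left by d4 = 5 → (115/4, -13)
  seg 7: left by d8 = 14 → (59/4, -13)
  seg 8: down by d6 = 29/4 → (59/4, -81/4)
  seg 9: up by d3 = 5/4 → (59/4, -19)

d6 = 29/4
d7 = 10
d8 = 14
d9 = 42
d10 = 10
d11 = -79/4
d12 = 18
d13 = 94/3
endpoint = (59/4, -19)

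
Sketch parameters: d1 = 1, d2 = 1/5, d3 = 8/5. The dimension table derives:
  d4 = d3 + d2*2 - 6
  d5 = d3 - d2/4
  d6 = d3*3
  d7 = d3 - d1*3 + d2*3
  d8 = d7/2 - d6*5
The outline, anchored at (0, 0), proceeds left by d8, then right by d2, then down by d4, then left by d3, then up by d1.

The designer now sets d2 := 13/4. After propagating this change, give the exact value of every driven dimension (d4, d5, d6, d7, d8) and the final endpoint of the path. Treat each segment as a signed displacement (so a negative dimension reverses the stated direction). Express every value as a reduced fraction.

Apply edit: d2 := 13/4
  d4 = d3 + d2*2 - 6 = 21/10
  d5 = d3 - d2/4 = 63/80
  d6 = d3*3 = 24/5
  d7 = d3 - d1*3 + d2*3 = 167/20
  d8 = d7/2 - d6*5 = -793/40
Walk from origin (0, 0):
  seg 1: left by d8 = -793/40 → (793/40, 0)
  seg 2: right by d2 = 13/4 → (923/40, 0)
  seg 3: down by d4 = 21/10 → (923/40, -21/10)
  seg 4: left by d3 = 8/5 → (859/40, -21/10)
  seg 5: up by d1 = 1 → (859/40, -11/10)

d4 = 21/10
d5 = 63/80
d6 = 24/5
d7 = 167/20
d8 = -793/40
endpoint = (859/40, -11/10)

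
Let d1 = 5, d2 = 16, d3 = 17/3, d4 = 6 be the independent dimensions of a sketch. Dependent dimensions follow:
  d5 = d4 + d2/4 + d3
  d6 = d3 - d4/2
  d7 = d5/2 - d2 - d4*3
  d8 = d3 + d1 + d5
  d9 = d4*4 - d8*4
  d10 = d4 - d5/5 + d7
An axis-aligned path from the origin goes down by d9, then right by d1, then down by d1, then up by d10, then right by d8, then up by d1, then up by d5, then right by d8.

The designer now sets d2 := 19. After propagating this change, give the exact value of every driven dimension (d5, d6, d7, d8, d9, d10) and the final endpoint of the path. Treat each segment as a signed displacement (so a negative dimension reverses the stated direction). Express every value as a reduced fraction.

d5 = 197/12
d6 = 8/3
d7 = -691/24
d8 = 325/12
d9 = -253/3
d10 = -1043/40
endpoint = (355/6, 2987/40)

Apply edit: d2 := 19
  d5 = d4 + d2/4 + d3 = 197/12
  d6 = d3 - d4/2 = 8/3
  d7 = d5/2 - d2 - d4*3 = -691/24
  d8 = d3 + d1 + d5 = 325/12
  d9 = d4*4 - d8*4 = -253/3
  d10 = d4 - d5/5 + d7 = -1043/40
Walk from origin (0, 0):
  seg 1: down by d9 = -253/3 → (0, 253/3)
  seg 2: right by d1 = 5 → (5, 253/3)
  seg 3: down by d1 = 5 → (5, 238/3)
  seg 4: up by d10 = -1043/40 → (5, 6391/120)
  seg 5: right by d8 = 325/12 → (385/12, 6391/120)
  seg 6: up by d1 = 5 → (385/12, 6991/120)
  seg 7: up by d5 = 197/12 → (385/12, 2987/40)
  seg 8: right by d8 = 325/12 → (355/6, 2987/40)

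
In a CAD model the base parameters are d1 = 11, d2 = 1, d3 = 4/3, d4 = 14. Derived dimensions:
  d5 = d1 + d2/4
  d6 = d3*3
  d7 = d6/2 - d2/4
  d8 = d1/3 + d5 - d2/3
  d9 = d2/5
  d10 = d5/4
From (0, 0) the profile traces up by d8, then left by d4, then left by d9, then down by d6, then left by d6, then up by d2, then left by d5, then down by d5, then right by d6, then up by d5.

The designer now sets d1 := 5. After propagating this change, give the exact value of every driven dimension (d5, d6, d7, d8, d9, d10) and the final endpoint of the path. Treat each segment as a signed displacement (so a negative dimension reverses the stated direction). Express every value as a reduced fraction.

Apply edit: d1 := 5
  d5 = d1 + d2/4 = 21/4
  d6 = d3*3 = 4
  d7 = d6/2 - d2/4 = 7/4
  d8 = d1/3 + d5 - d2/3 = 79/12
  d9 = d2/5 = 1/5
  d10 = d5/4 = 21/16
Walk from origin (0, 0):
  seg 1: up by d8 = 79/12 → (0, 79/12)
  seg 2: left by d4 = 14 → (-14, 79/12)
  seg 3: left by d9 = 1/5 → (-71/5, 79/12)
  seg 4: down by d6 = 4 → (-71/5, 31/12)
  seg 5: left by d6 = 4 → (-91/5, 31/12)
  seg 6: up by d2 = 1 → (-91/5, 43/12)
  seg 7: left by d5 = 21/4 → (-469/20, 43/12)
  seg 8: down by d5 = 21/4 → (-469/20, -5/3)
  seg 9: right by d6 = 4 → (-389/20, -5/3)
  seg 10: up by d5 = 21/4 → (-389/20, 43/12)

d5 = 21/4
d6 = 4
d7 = 7/4
d8 = 79/12
d9 = 1/5
d10 = 21/16
endpoint = (-389/20, 43/12)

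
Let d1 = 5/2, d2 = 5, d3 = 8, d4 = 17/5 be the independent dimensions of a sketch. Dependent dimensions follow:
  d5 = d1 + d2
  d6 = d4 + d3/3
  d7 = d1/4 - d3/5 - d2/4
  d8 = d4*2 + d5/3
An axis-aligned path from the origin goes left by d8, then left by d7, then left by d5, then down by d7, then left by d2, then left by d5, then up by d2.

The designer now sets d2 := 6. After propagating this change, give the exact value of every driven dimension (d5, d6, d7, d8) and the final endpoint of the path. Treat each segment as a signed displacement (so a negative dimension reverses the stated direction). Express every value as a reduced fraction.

d5 = 17/2
d6 = 91/15
d7 = -99/40
d8 = 289/30
endpoint = (-3619/120, 339/40)

Apply edit: d2 := 6
  d5 = d1 + d2 = 17/2
  d6 = d4 + d3/3 = 91/15
  d7 = d1/4 - d3/5 - d2/4 = -99/40
  d8 = d4*2 + d5/3 = 289/30
Walk from origin (0, 0):
  seg 1: left by d8 = 289/30 → (-289/30, 0)
  seg 2: left by d7 = -99/40 → (-859/120, 0)
  seg 3: left by d5 = 17/2 → (-1879/120, 0)
  seg 4: down by d7 = -99/40 → (-1879/120, 99/40)
  seg 5: left by d2 = 6 → (-2599/120, 99/40)
  seg 6: left by d5 = 17/2 → (-3619/120, 99/40)
  seg 7: up by d2 = 6 → (-3619/120, 339/40)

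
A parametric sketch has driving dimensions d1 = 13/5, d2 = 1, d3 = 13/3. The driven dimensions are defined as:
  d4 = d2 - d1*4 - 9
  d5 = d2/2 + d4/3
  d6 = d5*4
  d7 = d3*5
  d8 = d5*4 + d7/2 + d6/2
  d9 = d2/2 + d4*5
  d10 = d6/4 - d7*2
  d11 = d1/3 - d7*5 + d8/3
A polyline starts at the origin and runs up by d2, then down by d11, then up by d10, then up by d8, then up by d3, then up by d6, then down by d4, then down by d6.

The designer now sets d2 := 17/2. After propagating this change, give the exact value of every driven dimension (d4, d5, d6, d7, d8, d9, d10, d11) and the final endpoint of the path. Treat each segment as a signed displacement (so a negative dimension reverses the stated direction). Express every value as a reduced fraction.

Apply edit: d2 := 17/2
  d4 = d2 - d1*4 - 9 = -109/10
  d5 = d2/2 + d4/3 = 37/60
  d6 = d5*4 = 37/15
  d7 = d3*5 = 65/3
  d8 = d5*4 + d7/2 + d6/2 = 218/15
  d9 = d2/2 + d4*5 = -201/4
  d10 = d6/4 - d7*2 = -2563/60
  d11 = d1/3 - d7*5 + d8/3 = -4618/45
Walk from origin (0, 0):
  seg 1: up by d2 = 17/2 → (0, 17/2)
  seg 2: down by d11 = -4618/45 → (0, 10001/90)
  seg 3: up by d10 = -2563/60 → (0, 12313/180)
  seg 4: up by d8 = 218/15 → (0, 14929/180)
  seg 5: up by d3 = 13/3 → (0, 15709/180)
  seg 6: up by d6 = 37/15 → (0, 16153/180)
  seg 7: down by d4 = -109/10 → (0, 3623/36)
  seg 8: down by d6 = 37/15 → (0, 17671/180)

d4 = -109/10
d5 = 37/60
d6 = 37/15
d7 = 65/3
d8 = 218/15
d9 = -201/4
d10 = -2563/60
d11 = -4618/45
endpoint = (0, 17671/180)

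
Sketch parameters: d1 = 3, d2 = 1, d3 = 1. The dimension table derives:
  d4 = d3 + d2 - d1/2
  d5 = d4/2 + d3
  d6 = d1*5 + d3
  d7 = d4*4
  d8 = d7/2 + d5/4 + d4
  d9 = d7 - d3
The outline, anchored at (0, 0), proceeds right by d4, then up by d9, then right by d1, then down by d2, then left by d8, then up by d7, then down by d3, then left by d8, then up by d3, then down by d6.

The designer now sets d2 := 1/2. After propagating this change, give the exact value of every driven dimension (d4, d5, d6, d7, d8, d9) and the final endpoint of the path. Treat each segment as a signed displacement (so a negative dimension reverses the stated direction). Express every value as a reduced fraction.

Apply edit: d2 := 1/2
  d4 = d3 + d2 - d1/2 = 0
  d5 = d4/2 + d3 = 1
  d6 = d1*5 + d3 = 16
  d7 = d4*4 = 0
  d8 = d7/2 + d5/4 + d4 = 1/4
  d9 = d7 - d3 = -1
Walk from origin (0, 0):
  seg 1: right by d4 = 0 → (0, 0)
  seg 2: up by d9 = -1 → (0, -1)
  seg 3: right by d1 = 3 → (3, -1)
  seg 4: down by d2 = 1/2 → (3, -3/2)
  seg 5: left by d8 = 1/4 → (11/4, -3/2)
  seg 6: up by d7 = 0 → (11/4, -3/2)
  seg 7: down by d3 = 1 → (11/4, -5/2)
  seg 8: left by d8 = 1/4 → (5/2, -5/2)
  seg 9: up by d3 = 1 → (5/2, -3/2)
  seg 10: down by d6 = 16 → (5/2, -35/2)

d4 = 0
d5 = 1
d6 = 16
d7 = 0
d8 = 1/4
d9 = -1
endpoint = (5/2, -35/2)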